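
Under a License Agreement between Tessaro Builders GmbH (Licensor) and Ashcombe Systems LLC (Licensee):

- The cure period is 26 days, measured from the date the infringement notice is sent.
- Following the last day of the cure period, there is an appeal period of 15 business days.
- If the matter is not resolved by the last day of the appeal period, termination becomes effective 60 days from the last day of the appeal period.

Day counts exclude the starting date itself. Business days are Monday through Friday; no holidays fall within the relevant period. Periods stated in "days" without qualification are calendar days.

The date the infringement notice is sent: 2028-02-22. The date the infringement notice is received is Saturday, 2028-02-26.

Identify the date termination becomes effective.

Adding 26 calendar days to 2028-02-22 gives 2028-03-19, which is the last day of the cure period.
The last day of the appeal period: counting 15 business days from Sunday, 2028-03-19 (Mar 20, Mar 21, Mar 22, Mar 23, …, Apr 5, Apr 6, Apr 7, skipping weekends) reaches Friday, 2028-04-07.
The date termination becomes effective: 2028-04-07 + 60 days = 2028-06-06.

2028-06-06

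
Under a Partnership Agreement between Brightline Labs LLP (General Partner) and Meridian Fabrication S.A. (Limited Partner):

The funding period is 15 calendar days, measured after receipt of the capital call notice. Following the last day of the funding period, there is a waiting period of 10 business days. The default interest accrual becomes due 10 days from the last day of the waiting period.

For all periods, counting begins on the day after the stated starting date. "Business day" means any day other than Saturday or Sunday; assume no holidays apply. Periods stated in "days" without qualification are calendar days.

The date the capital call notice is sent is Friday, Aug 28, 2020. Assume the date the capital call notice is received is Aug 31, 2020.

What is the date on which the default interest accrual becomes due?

Oct 9, 2020

The last day of the funding period: 15 calendar days after Aug 31, 2020 is Sep 15, 2020.
The last day of the waiting period: 10 business days after Tuesday, Sep 15, 2020, skipping weekends — Sep 16, Sep 17, Sep 18, Sep 21, Sep 22, Sep 23, Sep 24, Sep 25, Sep 28, Sep 29 — lands on Tuesday, Sep 29, 2020.
The date on which the default interest accrual becomes due: Sep 29, 2020 + 10 days = Oct 9, 2020.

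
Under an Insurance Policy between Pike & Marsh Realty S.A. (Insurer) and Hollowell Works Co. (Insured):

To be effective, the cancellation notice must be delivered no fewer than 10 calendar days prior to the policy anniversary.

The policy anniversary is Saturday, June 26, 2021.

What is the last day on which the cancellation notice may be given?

June 16, 2021

Counting back 10 calendar days from June 26, 2021 gives June 16, 2021.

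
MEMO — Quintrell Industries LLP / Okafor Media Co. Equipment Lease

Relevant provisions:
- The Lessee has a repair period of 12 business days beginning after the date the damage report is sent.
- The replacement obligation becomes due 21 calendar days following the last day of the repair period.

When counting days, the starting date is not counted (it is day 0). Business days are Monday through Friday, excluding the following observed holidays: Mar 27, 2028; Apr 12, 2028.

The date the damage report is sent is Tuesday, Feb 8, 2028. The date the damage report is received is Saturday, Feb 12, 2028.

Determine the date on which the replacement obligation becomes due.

Mar 16, 2028

From Tuesday, Feb 8, 2028, 12 business days (Feb 9, Feb 10, Feb 11, Feb 14, …, Feb 22, Feb 23, Feb 24, skipping weekends) brings us to Thursday, Feb 24, 2028, which is the last day of the repair period.
The date on which the replacement obligation becomes due: Feb 24, 2028 + 21 days = Mar 16, 2028.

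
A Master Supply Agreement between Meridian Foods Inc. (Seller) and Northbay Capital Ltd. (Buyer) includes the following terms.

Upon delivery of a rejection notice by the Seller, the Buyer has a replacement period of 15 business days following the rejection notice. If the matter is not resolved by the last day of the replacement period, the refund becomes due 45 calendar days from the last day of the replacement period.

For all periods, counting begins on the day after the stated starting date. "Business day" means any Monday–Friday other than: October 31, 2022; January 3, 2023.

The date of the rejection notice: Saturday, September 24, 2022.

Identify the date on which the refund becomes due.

The last day of the replacement period: counting 15 business days from Saturday, September 24, 2022 (Sep 26, Sep 27, Sep 28, Sep 29, …, Oct 12, Oct 13, Oct 14, skipping weekends) reaches Friday, October 14, 2022.
The date on which the refund becomes due: 45 calendar days after October 14, 2022 is November 28, 2022.

November 28, 2022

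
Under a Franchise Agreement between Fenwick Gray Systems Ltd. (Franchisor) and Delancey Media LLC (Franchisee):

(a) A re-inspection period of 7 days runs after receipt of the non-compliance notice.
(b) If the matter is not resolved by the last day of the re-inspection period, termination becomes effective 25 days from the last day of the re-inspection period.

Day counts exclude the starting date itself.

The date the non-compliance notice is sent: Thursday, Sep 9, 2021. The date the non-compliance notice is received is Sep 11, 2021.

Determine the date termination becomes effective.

Oct 13, 2021

The last day of the re-inspection period: Sep 11, 2021 + 7 days = Sep 18, 2021.
Adding 25 calendar days to Sep 18, 2021 gives Oct 13, 2021, which is the date termination becomes effective.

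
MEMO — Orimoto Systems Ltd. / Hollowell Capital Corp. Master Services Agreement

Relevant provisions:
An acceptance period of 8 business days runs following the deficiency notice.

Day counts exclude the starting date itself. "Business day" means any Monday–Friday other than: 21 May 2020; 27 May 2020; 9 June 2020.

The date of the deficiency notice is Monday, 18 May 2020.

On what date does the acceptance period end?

From Monday, 18 May 2020, 8 business days (May 19, May 20, May 22, May 25, May 26, May 28, May 29, Jun 1, skipping weekends and the listed holidays on May 21, May 27) brings us to Monday, 1 June 2020, which is the last day of the acceptance period.

1 June 2020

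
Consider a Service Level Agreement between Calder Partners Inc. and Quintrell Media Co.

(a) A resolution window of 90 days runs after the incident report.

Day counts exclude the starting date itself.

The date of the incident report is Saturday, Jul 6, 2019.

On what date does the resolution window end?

Oct 4, 2019

The last day of the resolution window: Jul 6, 2019 + 90 days = Oct 4, 2019.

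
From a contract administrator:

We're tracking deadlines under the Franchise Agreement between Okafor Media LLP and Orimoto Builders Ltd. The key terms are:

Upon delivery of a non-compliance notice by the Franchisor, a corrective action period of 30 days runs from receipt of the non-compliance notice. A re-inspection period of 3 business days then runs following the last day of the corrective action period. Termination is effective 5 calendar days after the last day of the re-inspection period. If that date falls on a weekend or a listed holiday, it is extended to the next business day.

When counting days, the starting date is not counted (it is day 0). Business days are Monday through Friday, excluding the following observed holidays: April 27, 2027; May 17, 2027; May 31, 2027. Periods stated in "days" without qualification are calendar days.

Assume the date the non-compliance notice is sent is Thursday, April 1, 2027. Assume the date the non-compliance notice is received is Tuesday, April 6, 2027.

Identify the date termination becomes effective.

May 18, 2027

Adding 30 calendar days to April 6, 2027 gives May 6, 2027, which is the last day of the corrective action period.
The last day of the re-inspection period: 3 business days after Thursday, May 6, 2027, skipping weekends — May 7, May 10, May 11 — lands on Tuesday, May 11, 2027.
The date termination becomes effective: 5 calendar days after May 11, 2027 is May 16, 2027. That falls on a Sunday, so it rolls to the next business day, Tuesday, May 18, 2027.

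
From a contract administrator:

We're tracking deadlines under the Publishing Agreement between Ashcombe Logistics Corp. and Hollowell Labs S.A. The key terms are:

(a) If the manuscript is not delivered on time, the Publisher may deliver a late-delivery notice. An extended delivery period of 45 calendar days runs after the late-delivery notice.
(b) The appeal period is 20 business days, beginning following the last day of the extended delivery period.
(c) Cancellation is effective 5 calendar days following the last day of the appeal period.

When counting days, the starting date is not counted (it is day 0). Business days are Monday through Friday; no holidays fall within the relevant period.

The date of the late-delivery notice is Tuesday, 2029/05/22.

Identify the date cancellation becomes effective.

2029/08/08

Adding 45 calendar days to 2029/05/22 gives 2029/07/06, which is the last day of the extended delivery period.
The last day of the appeal period: counting 20 business days from Friday, 2029/07/06 (Jul 9, Jul 10, Jul 11, Jul 12, …, Aug 1, Aug 2, Aug 3, skipping weekends) reaches Friday, 2029/08/03.
The date cancellation becomes effective: 5 calendar days after 2029/08/03 is 2029/08/08.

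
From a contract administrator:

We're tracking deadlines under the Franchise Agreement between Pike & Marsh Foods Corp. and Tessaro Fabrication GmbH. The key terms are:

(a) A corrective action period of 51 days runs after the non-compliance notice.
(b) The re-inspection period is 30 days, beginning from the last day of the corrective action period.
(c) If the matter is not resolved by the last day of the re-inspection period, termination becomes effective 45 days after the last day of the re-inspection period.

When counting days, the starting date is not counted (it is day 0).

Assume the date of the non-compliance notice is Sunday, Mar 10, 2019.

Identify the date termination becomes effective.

Jul 14, 2019

Adding 51 calendar days to Mar 10, 2019 gives Apr 30, 2019, which is the last day of the corrective action period.
The last day of the re-inspection period: 30 calendar days after Apr 30, 2019 is May 30, 2019.
Adding 45 calendar days to May 30, 2019 gives Jul 14, 2019, which is the date termination becomes effective.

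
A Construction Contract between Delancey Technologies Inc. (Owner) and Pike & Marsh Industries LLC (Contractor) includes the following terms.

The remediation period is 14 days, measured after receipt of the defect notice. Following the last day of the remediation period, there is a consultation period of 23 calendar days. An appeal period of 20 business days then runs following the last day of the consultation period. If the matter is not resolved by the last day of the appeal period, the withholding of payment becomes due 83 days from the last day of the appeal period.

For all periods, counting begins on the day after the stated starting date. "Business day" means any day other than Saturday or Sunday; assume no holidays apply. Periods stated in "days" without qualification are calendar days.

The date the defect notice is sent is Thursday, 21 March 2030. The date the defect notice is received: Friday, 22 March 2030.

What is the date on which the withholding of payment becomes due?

15 August 2030

The last day of the remediation period: 22 March 2030 + 14 days = 5 April 2030.
The last day of the consultation period: 5 April 2030 + 23 days = 28 April 2030.
The last day of the appeal period: 20 business days after Sunday, 28 April 2030, skipping weekends — Apr 29, Apr 30, May 1, May 2, …, May 22, May 23, May 24 — lands on Friday, 24 May 2030.
The date on which the withholding of payment becomes due: 24 May 2030 + 83 days = 15 August 2030.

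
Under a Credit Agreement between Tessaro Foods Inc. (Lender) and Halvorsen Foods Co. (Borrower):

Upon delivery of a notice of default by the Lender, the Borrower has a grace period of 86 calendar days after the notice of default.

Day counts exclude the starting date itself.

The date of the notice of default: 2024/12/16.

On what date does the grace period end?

2025/03/12

The last day of the grace period: 86 calendar days after 2024/12/16 is 2025/03/12.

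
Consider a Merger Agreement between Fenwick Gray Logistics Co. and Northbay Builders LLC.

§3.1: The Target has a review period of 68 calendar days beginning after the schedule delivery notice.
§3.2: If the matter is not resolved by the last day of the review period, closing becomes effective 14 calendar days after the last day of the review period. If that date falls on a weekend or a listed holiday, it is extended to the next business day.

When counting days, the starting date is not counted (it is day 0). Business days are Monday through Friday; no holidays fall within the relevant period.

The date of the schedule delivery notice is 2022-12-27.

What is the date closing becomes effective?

The last day of the review period: 68 calendar days after 2022-12-27 is 2023-03-05.
Adding 14 calendar days to 2023-03-05 gives 2023-03-19, which is the date closing becomes effective. That falls on a Sunday, so it rolls to the next business day, Monday, 2023-03-20.

2023-03-20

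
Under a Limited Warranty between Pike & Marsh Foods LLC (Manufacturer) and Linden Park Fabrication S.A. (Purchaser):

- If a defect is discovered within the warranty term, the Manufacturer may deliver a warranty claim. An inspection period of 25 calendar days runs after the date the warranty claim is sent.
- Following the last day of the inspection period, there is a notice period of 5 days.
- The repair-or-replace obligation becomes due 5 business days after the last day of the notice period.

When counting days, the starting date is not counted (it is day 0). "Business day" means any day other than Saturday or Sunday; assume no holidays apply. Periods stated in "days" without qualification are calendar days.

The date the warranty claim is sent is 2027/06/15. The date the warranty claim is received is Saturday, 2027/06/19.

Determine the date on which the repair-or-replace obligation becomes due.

2027/07/22

The last day of the inspection period: 2027/06/15 + 25 days = 2027/07/10.
The last day of the notice period: 5 calendar days after 2027/07/10 is 2027/07/15.
From Thursday, 2027/07/15, 5 business days (Jul 16, Jul 19, Jul 20, Jul 21, Jul 22, skipping weekends) brings us to Thursday, 2027/07/22, which is the date on which the repair-or-replace obligation becomes due.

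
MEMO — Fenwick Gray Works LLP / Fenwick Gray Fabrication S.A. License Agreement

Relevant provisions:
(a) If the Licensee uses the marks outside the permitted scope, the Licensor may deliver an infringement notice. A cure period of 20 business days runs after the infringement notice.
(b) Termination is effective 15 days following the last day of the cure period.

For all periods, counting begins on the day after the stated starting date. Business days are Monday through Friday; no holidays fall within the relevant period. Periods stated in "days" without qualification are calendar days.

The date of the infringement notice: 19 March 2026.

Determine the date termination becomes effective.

1 May 2026

The last day of the cure period: 20 business days after Thursday, 19 March 2026, skipping weekends — Mar 20, Mar 23, Mar 24, Mar 25, …, Apr 14, Apr 15, Apr 16 — lands on Thursday, 16 April 2026.
The date termination becomes effective: 15 calendar days after 16 April 2026 is 1 May 2026.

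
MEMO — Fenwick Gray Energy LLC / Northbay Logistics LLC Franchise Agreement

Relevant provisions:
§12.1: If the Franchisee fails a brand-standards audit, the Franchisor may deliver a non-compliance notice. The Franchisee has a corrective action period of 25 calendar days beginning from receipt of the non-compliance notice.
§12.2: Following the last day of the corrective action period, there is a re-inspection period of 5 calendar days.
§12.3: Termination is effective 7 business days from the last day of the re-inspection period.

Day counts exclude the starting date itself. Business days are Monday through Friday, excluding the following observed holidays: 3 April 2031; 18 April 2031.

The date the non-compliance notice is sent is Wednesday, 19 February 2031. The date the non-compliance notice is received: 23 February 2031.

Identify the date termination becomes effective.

The last day of the corrective action period: 23 February 2031 + 25 days = 20 March 2031.
Adding 5 calendar days to 20 March 2031 gives 25 March 2031, which is the last day of the re-inspection period.
The date termination becomes effective: counting 7 business days from Tuesday, 25 March 2031 (Mar 26, Mar 27, Mar 28, Mar 31, Apr 1, Apr 2, Apr 4, skipping weekends and the listed holiday on Apr 3) reaches Friday, 4 April 2031.

4 April 2031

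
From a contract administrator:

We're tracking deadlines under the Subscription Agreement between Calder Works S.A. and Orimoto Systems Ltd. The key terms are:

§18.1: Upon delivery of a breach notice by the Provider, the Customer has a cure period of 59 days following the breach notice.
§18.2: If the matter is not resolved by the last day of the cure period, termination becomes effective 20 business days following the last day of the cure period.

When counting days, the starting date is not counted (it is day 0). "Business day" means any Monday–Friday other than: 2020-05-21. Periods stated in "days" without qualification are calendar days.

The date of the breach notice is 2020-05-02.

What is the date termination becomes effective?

2020-07-28

The last day of the cure period: 2020-05-02 + 59 days = 2020-06-30.
The date termination becomes effective: 20 business days after Tuesday, 2020-06-30, skipping weekends — Jul 1, Jul 2, Jul 3, Jul 6, …, Jul 24, Jul 27, Jul 28 — lands on Tuesday, 2020-07-28.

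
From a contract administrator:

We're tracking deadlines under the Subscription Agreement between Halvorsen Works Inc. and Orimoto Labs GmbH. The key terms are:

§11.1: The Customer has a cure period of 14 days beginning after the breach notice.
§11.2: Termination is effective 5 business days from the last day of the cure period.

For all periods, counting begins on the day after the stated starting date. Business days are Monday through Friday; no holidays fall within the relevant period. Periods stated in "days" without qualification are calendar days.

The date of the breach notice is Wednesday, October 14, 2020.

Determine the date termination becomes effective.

Adding 14 calendar days to October 14, 2020 gives October 28, 2020, which is the last day of the cure period.
The date termination becomes effective: counting 5 business days from Wednesday, October 28, 2020 (Oct 29, Oct 30, Nov 2, Nov 3, Nov 4, skipping weekends) reaches Wednesday, November 4, 2020.

November 4, 2020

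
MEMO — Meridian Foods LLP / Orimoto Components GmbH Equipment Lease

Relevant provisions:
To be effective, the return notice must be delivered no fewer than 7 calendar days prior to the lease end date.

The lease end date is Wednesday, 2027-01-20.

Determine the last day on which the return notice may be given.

Counting back 7 calendar days from 2027-01-20 gives 2027-01-13.

2027-01-13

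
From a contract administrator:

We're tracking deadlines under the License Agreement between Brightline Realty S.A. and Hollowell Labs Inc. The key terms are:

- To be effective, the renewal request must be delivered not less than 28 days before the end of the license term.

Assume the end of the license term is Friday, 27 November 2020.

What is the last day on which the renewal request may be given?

Counting back 28 calendar days from 27 November 2020 gives 30 October 2020.

30 October 2020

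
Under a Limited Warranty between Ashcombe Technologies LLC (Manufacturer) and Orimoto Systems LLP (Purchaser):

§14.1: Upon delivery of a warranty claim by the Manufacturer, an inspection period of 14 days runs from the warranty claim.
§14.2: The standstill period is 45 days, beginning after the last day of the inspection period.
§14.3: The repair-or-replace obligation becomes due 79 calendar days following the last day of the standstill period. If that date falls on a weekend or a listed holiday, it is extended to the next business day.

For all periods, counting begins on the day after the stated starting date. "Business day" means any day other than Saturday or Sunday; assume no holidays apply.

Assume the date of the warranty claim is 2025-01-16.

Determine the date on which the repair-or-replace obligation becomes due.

2025-06-03

The last day of the inspection period: 2025-01-16 + 14 days = 2025-01-30.
Adding 45 calendar days to 2025-01-30 gives 2025-03-16, which is the last day of the standstill period.
The date on which the repair-or-replace obligation becomes due: 2025-03-16 + 79 days = 2025-06-03. 2025-06-03 is a Tuesday, so no roll-forward applies.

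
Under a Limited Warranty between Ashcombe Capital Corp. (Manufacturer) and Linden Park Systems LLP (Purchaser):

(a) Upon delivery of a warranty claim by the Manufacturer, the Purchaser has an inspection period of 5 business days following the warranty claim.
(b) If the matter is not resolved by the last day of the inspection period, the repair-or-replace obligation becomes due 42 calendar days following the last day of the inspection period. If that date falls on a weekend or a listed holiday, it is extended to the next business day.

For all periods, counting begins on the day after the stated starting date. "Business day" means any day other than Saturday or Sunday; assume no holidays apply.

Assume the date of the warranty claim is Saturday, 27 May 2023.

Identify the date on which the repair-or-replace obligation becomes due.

14 July 2023

The last day of the inspection period: 5 business days after Saturday, 27 May 2023, skipping weekends — May 29, May 30, May 31, Jun 1, Jun 2 — lands on Friday, 2 June 2023.
The date on which the repair-or-replace obligation becomes due: 42 calendar days after 2 June 2023 is 14 July 2023. 14 July 2023 is a Friday, so no roll-forward applies.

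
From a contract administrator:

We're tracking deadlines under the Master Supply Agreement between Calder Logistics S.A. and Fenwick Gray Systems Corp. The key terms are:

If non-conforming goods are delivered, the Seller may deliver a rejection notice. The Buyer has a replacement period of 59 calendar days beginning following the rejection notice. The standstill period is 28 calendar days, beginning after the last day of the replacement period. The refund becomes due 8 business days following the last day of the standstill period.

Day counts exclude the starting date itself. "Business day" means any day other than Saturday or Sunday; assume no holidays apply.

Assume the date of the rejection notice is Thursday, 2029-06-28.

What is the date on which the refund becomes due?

The last day of the replacement period: 2029-06-28 + 59 days = 2029-08-26.
Adding 28 calendar days to 2029-08-26 gives 2029-09-23, which is the last day of the standstill period.
The date on which the refund becomes due: 8 business days after Sunday, 2029-09-23, skipping weekends — Sep 24, Sep 25, Sep 26, Sep 27, Sep 28, Oct 1, Oct 2, Oct 3 — lands on Wednesday, 2029-10-03.

2029-10-03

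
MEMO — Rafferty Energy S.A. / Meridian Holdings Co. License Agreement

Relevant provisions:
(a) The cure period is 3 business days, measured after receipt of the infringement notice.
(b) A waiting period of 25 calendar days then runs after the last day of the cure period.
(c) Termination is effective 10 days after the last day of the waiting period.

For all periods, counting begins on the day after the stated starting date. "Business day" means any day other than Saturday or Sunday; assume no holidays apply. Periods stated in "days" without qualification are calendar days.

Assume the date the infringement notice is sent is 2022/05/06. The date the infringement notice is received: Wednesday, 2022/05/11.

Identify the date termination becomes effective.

2022/06/20

The last day of the cure period: counting 3 business days from Wednesday, 2022/05/11 (May 12, May 13, May 16, skipping weekends) reaches Monday, 2022/05/16.
The last day of the waiting period: 2022/05/16 + 25 days = 2022/06/10.
Adding 10 calendar days to 2022/06/10 gives 2022/06/20, which is the date termination becomes effective.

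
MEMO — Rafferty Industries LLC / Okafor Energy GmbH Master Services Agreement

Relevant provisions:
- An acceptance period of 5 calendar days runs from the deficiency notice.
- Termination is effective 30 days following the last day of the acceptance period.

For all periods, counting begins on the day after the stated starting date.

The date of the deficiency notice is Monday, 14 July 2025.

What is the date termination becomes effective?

Adding 5 calendar days to 14 July 2025 gives 19 July 2025, which is the last day of the acceptance period.
The date termination becomes effective: 30 calendar days after 19 July 2025 is 18 August 2025.

18 August 2025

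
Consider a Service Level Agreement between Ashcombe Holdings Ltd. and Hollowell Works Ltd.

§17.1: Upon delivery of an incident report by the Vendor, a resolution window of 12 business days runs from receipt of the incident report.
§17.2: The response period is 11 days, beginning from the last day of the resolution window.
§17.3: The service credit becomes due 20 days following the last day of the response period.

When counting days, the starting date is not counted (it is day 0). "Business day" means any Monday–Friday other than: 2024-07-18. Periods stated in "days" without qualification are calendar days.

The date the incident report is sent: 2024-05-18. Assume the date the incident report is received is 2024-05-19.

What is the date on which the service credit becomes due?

From Sunday, 2024-05-19, 12 business days (May 20, May 21, May 22, May 23, …, May 31, Jun 3, Jun 4, skipping weekends) brings us to Tuesday, 2024-06-04, which is the last day of the resolution window.
The last day of the response period: 11 calendar days after 2024-06-04 is 2024-06-15.
The date on which the service credit becomes due: 2024-06-15 + 20 days = 2024-07-05.

2024-07-05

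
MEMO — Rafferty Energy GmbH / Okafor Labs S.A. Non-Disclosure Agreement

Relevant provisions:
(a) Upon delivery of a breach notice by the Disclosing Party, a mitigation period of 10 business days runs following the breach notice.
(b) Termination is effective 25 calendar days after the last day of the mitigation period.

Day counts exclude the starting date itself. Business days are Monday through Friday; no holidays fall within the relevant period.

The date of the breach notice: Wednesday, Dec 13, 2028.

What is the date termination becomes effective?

From Wednesday, Dec 13, 2028, 10 business days (Dec 14, Dec 15, Dec 18, Dec 19, Dec 20, Dec 21, Dec 22, Dec 25, Dec 26, Dec 27, skipping weekends) brings us to Wednesday, Dec 27, 2028, which is the last day of the mitigation period.
The date termination becomes effective: 25 calendar days after Dec 27, 2028 is Jan 21, 2029.

Jan 21, 2029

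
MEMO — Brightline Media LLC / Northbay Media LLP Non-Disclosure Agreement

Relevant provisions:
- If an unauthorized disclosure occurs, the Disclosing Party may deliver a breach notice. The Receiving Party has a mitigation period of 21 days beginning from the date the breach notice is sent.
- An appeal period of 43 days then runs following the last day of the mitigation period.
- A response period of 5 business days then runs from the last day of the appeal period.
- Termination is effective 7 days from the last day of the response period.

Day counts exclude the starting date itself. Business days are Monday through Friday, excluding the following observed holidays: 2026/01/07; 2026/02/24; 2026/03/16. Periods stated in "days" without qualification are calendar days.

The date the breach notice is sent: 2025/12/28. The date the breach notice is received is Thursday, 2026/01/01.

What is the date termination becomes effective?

2026/03/16

Adding 21 calendar days to 2025/12/28 gives 2026/01/18, which is the last day of the mitigation period.
Adding 43 calendar days to 2026/01/18 gives 2026/03/02, which is the last day of the appeal period.
From Monday, 2026/03/02, 5 business days (Mar 3, Mar 4, Mar 5, Mar 6, Mar 9, skipping weekends) brings us to Monday, 2026/03/09, which is the last day of the response period.
The date termination becomes effective: 7 calendar days after 2026/03/09 is 2026/03/16.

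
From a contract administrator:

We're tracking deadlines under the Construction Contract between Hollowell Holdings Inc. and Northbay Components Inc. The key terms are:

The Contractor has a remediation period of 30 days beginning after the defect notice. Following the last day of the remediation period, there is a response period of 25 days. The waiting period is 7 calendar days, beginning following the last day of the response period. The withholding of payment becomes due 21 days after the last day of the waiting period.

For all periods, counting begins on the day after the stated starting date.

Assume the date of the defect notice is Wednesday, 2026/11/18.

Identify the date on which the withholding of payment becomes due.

2027/02/09

The last day of the remediation period: 2026/11/18 + 30 days = 2026/12/18.
The last day of the response period: 25 calendar days after 2026/12/18 is 2027/01/12.
The last day of the waiting period: 7 calendar days after 2027/01/12 is 2027/01/19.
The date on which the withholding of payment becomes due: 2027/01/19 + 21 days = 2027/02/09.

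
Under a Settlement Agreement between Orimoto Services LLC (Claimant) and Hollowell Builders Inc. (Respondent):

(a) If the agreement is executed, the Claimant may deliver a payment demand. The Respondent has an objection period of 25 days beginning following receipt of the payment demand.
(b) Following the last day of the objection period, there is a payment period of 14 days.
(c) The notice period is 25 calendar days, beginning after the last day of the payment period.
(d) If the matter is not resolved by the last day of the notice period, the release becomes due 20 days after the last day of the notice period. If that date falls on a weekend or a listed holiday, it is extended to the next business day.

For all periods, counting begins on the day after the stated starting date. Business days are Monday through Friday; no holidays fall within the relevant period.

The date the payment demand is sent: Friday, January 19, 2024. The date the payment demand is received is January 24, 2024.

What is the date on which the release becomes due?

The last day of the objection period: January 24, 2024 + 25 days = February 18, 2024.
Adding 14 calendar days to February 18, 2024 gives March 3, 2024, which is the last day of the payment period.
Adding 25 calendar days to March 3, 2024 gives March 28, 2024, which is the last day of the notice period.
Adding 20 calendar days to March 28, 2024 gives April 17, 2024, which is the date on which the release becomes due. April 17, 2024 is a Wednesday, so no roll-forward applies.

April 17, 2024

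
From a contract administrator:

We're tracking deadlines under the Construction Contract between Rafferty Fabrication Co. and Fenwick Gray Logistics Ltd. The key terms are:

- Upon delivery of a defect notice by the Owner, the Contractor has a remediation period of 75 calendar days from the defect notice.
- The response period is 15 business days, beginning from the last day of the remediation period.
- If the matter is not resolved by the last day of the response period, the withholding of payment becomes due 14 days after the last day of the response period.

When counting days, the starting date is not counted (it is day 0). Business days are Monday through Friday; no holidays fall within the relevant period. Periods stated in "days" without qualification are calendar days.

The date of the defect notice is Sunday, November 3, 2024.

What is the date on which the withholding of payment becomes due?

February 21, 2025

Adding 75 calendar days to November 3, 2024 gives January 17, 2025, which is the last day of the remediation period.
The last day of the response period: 15 business days after Friday, January 17, 2025, skipping weekends — Jan 20, Jan 21, Jan 22, Jan 23, …, Feb 5, Feb 6, Feb 7 — lands on Friday, February 7, 2025.
Adding 14 calendar days to February 7, 2025 gives February 21, 2025, which is the date on which the withholding of payment becomes due.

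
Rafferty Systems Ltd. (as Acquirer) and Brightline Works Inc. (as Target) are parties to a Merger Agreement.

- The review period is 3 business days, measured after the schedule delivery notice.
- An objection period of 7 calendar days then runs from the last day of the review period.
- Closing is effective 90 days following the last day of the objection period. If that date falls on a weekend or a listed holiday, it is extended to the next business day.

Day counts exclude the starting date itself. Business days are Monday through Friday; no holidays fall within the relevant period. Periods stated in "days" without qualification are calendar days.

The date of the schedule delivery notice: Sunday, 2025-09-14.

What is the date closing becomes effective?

The last day of the review period: 3 business days after Sunday, 2025-09-14, skipping weekends — Sep 15, Sep 16, Sep 17 — lands on Wednesday, 2025-09-17.
The last day of the objection period: 7 calendar days after 2025-09-17 is 2025-09-24.
Adding 90 calendar days to 2025-09-24 gives 2025-12-23, which is the date closing becomes effective. 2025-12-23 is a Tuesday, so no roll-forward applies.

2025-12-23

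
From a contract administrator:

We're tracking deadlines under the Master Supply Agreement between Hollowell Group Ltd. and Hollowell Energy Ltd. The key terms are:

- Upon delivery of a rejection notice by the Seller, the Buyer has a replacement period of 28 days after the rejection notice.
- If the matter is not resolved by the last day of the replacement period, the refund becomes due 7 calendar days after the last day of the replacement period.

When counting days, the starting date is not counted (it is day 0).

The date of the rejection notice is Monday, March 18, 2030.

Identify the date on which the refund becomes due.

April 22, 2030

Adding 28 calendar days to March 18, 2030 gives April 15, 2030, which is the last day of the replacement period.
Adding 7 calendar days to April 15, 2030 gives April 22, 2030, which is the date on which the refund becomes due.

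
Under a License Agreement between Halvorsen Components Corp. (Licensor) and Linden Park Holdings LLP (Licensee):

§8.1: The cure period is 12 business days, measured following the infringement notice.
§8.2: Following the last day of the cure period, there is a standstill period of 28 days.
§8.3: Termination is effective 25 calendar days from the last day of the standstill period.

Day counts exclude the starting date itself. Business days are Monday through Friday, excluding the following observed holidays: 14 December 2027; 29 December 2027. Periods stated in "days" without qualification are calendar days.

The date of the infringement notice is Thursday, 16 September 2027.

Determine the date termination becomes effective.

26 November 2027

The last day of the cure period: 12 business days after Thursday, 16 September 2027, skipping weekends — Sep 17, Sep 20, Sep 21, Sep 22, …, Sep 30, Oct 1, Oct 4 — lands on Monday, 4 October 2027.
The last day of the standstill period: 4 October 2027 + 28 days = 1 November 2027.
The date termination becomes effective: 1 November 2027 + 25 days = 26 November 2027.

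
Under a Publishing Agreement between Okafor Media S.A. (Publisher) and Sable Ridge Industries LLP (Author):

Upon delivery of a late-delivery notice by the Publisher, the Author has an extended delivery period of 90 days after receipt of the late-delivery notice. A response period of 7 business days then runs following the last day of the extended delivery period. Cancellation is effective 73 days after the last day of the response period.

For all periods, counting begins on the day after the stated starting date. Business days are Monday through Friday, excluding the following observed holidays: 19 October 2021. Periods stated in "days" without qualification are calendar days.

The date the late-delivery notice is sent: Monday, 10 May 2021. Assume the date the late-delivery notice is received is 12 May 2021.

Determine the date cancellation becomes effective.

31 October 2021

The last day of the extended delivery period: 12 May 2021 + 90 days = 10 August 2021.
The last day of the response period: counting 7 business days from Tuesday, 10 August 2021 (Aug 11, Aug 12, Aug 13, Aug 16, Aug 17, Aug 18, Aug 19, skipping weekends) reaches Thursday, 19 August 2021.
The date cancellation becomes effective: 19 August 2021 + 73 days = 31 October 2021.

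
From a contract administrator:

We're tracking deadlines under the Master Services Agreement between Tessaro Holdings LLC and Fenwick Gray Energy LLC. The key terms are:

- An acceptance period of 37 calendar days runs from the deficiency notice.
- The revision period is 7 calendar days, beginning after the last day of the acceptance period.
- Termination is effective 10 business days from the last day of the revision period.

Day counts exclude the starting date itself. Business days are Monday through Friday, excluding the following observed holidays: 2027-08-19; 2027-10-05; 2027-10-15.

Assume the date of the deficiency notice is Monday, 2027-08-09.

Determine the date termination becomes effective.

The last day of the acceptance period: 2027-08-09 + 37 days = 2027-09-15.
The last day of the revision period: 2027-09-15 + 7 days = 2027-09-22.
From Wednesday, 2027-09-22, 10 business days (Sep 23, Sep 24, Sep 27, Sep 28, Sep 29, Sep 30, Oct 1, Oct 4, Oct 6, Oct 7, skipping weekends and the listed holiday on Oct 5) brings us to Thursday, 2027-10-07, which is the date termination becomes effective.

2027-10-07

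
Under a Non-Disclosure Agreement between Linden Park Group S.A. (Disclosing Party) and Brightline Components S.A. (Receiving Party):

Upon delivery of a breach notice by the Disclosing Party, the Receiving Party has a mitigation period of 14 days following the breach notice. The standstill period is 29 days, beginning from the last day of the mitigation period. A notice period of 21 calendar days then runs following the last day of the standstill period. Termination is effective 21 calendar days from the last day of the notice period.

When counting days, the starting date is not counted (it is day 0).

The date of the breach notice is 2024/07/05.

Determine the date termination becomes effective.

2024/09/28

Adding 14 calendar days to 2024/07/05 gives 2024/07/19, which is the last day of the mitigation period.
The last day of the standstill period: 2024/07/19 + 29 days = 2024/08/17.
The last day of the notice period: 2024/08/17 + 21 days = 2024/09/07.
The date termination becomes effective: 2024/09/07 + 21 days = 2024/09/28.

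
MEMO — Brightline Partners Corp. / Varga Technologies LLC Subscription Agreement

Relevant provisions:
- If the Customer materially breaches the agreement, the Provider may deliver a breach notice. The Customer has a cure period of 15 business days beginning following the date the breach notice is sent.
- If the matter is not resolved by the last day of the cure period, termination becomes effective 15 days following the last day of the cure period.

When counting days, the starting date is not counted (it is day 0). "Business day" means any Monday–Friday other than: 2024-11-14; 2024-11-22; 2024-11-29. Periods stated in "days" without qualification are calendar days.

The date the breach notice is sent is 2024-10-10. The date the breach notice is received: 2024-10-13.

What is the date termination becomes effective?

2024-11-15

The last day of the cure period: counting 15 business days from Thursday, 2024-10-10 (Oct 11, Oct 14, Oct 15, Oct 16, …, Oct 29, Oct 30, Oct 31, skipping weekends) reaches Thursday, 2024-10-31.
The date termination becomes effective: 15 calendar days after 2024-10-31 is 2024-11-15.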